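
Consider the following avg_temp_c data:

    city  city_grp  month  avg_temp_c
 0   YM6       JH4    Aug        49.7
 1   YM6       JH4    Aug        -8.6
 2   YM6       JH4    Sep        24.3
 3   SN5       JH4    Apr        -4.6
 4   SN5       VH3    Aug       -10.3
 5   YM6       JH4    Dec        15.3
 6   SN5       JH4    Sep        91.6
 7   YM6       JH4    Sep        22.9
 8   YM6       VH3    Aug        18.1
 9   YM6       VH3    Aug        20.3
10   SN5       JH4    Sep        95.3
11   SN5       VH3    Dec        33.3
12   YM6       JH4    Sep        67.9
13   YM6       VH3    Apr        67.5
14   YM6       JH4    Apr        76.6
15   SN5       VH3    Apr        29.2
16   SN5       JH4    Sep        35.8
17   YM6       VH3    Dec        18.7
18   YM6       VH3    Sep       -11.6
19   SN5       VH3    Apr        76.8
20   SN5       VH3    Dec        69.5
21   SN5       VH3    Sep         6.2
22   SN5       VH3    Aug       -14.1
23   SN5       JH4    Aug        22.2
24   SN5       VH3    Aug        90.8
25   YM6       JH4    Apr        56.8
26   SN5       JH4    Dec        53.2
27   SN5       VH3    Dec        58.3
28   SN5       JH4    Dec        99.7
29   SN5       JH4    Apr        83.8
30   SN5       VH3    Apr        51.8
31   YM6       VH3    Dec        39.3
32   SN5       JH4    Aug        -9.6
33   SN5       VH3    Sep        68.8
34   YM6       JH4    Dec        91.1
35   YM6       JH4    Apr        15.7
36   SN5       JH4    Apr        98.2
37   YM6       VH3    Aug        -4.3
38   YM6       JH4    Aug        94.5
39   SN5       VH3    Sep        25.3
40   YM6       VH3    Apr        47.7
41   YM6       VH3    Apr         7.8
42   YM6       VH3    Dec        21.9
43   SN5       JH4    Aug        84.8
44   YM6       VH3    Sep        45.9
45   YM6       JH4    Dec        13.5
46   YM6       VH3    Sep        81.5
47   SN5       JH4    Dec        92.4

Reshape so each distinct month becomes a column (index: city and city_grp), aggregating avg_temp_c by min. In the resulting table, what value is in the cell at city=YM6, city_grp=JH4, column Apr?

Rows with city=YM6, city_grp=JH4 and month=Apr: avg_temp_c values are 76.6, 56.8, 15.7.
min(76.6, 56.8, 15.7) = 15.7.

15.7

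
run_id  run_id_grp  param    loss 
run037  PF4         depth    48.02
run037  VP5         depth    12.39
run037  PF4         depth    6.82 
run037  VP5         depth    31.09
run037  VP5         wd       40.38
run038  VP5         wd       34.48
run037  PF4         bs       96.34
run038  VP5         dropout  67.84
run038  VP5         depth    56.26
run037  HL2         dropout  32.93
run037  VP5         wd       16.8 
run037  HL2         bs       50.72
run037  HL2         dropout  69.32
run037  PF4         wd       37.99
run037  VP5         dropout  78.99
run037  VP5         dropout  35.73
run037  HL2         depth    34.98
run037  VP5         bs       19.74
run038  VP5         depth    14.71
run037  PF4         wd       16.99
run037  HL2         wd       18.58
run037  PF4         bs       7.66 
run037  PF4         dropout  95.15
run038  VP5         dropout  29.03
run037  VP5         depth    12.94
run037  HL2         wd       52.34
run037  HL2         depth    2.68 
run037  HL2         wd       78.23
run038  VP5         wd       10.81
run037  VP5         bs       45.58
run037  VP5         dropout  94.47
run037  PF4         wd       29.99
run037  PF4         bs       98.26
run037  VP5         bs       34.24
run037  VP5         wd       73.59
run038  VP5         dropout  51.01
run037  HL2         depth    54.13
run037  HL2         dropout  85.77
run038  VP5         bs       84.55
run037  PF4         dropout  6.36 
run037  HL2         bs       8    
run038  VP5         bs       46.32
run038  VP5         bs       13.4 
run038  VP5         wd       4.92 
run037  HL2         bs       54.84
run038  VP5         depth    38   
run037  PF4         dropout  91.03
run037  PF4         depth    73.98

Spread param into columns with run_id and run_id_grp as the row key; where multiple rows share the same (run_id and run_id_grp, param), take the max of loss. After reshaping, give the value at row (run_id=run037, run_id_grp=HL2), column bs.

Rows with run_id=run037, run_id_grp=HL2 and param=bs: loss values are 50.72, 8, 54.84.
max(50.72, 8, 54.84) = 54.84.

54.84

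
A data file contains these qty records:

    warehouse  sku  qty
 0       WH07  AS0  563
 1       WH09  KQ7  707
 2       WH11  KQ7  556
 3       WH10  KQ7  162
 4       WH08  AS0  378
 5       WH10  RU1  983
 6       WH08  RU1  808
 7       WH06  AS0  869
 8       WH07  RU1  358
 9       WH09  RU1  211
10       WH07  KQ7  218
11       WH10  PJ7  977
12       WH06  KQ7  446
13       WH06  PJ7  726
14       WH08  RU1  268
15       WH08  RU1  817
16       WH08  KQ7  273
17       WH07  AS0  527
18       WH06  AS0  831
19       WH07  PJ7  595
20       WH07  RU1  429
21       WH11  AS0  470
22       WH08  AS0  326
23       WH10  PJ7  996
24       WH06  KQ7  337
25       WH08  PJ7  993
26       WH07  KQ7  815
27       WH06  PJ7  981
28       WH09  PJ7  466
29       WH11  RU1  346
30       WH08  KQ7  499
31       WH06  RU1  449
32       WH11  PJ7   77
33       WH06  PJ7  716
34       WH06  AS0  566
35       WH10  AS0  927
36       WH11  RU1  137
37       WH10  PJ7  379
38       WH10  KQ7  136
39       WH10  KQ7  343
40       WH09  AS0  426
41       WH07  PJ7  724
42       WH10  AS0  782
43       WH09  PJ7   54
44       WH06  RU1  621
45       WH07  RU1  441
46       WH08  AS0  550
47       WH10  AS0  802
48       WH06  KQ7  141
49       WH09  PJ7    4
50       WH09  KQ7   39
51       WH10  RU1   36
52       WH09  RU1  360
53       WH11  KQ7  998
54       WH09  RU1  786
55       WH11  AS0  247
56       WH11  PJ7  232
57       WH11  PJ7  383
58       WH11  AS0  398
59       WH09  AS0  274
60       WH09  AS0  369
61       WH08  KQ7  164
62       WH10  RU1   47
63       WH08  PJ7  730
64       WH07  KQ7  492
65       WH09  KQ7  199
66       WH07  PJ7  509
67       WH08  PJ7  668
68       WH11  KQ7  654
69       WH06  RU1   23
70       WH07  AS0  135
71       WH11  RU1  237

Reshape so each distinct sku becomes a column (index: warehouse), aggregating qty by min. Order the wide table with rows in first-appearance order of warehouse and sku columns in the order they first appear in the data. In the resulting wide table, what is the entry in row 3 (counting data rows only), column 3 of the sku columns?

137

With rows in first-appearance order of warehouse, row 3 is warehouse=WH11. sku columns in first-appearance order: AS0, KQ7, RU1, PJ7; column 3 is RU1.
Long rows with warehouse=WH11, sku=RU1: min(346, 137, 237) = 137.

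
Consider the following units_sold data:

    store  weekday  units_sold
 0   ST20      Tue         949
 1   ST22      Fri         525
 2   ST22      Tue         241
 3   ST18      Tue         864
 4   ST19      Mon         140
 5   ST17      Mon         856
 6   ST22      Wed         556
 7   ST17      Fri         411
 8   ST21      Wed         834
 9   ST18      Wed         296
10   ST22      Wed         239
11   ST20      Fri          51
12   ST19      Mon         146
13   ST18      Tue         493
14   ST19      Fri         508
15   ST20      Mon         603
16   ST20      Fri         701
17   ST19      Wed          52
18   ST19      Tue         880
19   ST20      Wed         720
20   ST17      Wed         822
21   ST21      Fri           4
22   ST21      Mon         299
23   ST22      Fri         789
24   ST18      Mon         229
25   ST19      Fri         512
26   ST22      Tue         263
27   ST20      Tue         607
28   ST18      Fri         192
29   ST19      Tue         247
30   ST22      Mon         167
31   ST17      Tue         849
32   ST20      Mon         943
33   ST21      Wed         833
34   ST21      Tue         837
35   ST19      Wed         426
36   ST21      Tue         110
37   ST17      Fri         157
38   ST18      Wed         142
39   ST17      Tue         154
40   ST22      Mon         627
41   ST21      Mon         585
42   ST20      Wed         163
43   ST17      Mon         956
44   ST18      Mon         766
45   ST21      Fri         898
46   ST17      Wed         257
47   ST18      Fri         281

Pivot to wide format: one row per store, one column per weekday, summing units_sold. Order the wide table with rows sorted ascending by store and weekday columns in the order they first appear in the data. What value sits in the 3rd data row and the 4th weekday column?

478

With rows sorted ascending by store, row 3 is store=ST19. weekday columns in first-appearance order: Tue, Fri, Mon, Wed; column 4 is Wed.
Long rows with store=ST19, weekday=Wed: 52 + 426 = 478.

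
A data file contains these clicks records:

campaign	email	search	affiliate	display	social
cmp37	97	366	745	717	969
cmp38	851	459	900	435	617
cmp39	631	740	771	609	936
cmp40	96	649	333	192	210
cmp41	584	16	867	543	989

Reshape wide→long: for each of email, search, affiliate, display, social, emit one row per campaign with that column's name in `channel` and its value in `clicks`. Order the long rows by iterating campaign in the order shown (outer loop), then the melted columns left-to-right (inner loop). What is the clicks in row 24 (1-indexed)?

543

25 rows total (5 × 5). Row 24: index ⌊(24-1)/5⌋ = 4 into campaign → cmp41; (24-1) mod 5 = 3 into the melted columns → display.
So row 24 is (cmp41, display, 543); clicks = 543.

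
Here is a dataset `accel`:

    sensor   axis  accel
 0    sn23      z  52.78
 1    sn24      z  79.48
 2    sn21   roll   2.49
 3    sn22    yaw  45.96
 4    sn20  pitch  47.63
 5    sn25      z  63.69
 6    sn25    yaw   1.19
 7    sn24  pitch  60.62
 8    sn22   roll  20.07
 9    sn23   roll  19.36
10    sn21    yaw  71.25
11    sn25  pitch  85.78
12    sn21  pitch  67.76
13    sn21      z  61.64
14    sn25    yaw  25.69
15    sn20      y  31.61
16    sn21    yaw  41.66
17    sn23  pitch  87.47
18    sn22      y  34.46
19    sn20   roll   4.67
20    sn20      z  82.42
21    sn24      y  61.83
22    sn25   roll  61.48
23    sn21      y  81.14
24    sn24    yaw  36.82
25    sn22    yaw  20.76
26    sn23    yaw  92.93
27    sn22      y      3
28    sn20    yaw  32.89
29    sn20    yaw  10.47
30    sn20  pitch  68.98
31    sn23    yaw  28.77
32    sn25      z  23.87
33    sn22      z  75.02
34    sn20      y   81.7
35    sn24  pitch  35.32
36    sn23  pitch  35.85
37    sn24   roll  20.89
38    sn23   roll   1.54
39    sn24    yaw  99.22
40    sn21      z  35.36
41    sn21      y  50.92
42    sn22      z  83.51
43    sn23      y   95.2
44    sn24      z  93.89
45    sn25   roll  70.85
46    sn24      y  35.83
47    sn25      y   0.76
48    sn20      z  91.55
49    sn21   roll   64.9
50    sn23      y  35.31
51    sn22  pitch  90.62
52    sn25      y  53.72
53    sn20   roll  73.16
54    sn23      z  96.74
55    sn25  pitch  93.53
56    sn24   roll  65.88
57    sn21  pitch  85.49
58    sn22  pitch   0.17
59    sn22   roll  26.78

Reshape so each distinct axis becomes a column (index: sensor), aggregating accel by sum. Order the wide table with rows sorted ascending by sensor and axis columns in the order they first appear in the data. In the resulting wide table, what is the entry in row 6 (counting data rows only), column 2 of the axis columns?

132.33

With rows sorted ascending by sensor, row 6 is sensor=sn25. axis columns in first-appearance order: z, roll, yaw, pitch, y; column 2 is roll.
Long rows with sensor=sn25, axis=roll: 61.48 + 70.85 = 132.33.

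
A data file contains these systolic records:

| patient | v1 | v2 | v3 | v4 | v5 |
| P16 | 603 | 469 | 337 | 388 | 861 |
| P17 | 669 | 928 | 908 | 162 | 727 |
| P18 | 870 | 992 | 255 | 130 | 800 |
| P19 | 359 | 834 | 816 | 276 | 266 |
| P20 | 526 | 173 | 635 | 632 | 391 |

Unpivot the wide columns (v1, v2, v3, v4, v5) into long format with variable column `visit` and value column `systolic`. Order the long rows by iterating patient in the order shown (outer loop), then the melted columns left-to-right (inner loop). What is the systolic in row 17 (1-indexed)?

834

25 rows total (5 × 5). Row 17: index ⌊(17-1)/5⌋ = 3 into patient → P19; (17-1) mod 5 = 1 into the melted columns → v2.
So row 17 is (P19, v2, 834); systolic = 834.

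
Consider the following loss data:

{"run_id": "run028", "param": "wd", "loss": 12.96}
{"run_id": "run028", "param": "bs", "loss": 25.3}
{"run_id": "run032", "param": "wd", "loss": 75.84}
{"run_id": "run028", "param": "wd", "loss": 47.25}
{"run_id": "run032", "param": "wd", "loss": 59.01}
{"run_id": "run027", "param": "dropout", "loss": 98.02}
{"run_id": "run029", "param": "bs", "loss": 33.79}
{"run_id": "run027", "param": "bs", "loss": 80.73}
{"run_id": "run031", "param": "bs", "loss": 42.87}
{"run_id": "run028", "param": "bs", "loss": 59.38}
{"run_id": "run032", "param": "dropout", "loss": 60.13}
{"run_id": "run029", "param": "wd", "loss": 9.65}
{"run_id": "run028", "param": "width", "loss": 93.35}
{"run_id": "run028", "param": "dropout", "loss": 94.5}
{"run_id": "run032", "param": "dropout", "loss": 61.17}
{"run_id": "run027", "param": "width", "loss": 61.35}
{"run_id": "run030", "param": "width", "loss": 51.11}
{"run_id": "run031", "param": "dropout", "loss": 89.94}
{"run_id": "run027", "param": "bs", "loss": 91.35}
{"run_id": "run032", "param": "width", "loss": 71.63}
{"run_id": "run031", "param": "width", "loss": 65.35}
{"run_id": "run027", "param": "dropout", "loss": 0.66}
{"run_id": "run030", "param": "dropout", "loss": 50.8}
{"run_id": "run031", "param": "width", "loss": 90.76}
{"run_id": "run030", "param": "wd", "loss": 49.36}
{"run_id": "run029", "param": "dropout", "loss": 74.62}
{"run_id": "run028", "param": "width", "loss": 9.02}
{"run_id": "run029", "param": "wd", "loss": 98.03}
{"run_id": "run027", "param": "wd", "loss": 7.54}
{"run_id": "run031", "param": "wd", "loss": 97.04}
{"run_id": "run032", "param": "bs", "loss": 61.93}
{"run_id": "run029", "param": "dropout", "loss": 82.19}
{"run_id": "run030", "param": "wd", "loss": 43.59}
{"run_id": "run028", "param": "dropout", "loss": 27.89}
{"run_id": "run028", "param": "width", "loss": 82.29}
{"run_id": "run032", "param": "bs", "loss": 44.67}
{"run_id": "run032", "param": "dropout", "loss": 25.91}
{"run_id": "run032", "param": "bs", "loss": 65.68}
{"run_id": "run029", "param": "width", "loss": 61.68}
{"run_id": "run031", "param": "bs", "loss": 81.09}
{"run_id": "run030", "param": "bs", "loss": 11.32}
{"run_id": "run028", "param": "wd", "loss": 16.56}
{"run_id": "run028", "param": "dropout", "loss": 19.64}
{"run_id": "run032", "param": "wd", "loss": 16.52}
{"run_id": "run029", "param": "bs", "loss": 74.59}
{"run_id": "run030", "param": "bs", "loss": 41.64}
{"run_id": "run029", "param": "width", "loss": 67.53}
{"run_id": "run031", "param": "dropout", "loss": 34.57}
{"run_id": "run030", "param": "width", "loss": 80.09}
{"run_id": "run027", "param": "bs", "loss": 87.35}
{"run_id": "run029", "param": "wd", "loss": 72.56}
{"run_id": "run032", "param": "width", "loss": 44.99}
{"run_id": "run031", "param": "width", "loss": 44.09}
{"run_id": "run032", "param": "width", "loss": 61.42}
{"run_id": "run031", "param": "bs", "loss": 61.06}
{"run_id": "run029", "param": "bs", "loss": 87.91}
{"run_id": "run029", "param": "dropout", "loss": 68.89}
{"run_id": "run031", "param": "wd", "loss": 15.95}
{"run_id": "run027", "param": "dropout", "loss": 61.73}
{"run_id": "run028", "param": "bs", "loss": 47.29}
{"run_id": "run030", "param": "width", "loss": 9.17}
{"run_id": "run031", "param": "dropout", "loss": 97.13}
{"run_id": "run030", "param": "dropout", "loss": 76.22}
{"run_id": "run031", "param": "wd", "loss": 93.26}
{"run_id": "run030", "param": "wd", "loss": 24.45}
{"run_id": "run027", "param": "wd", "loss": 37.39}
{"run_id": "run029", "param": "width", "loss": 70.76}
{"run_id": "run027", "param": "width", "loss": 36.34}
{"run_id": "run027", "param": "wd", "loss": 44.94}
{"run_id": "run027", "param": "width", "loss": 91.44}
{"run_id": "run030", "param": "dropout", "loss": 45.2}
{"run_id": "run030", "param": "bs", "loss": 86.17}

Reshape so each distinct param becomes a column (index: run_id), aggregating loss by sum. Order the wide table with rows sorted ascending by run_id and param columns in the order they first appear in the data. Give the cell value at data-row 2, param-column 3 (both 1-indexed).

With rows sorted ascending by run_id, row 2 is run_id=run028. param columns in first-appearance order: wd, bs, dropout, width; column 3 is dropout.
Long rows with run_id=run028, param=dropout: 94.5 + 27.89 + 19.64 = 142.03.

142.03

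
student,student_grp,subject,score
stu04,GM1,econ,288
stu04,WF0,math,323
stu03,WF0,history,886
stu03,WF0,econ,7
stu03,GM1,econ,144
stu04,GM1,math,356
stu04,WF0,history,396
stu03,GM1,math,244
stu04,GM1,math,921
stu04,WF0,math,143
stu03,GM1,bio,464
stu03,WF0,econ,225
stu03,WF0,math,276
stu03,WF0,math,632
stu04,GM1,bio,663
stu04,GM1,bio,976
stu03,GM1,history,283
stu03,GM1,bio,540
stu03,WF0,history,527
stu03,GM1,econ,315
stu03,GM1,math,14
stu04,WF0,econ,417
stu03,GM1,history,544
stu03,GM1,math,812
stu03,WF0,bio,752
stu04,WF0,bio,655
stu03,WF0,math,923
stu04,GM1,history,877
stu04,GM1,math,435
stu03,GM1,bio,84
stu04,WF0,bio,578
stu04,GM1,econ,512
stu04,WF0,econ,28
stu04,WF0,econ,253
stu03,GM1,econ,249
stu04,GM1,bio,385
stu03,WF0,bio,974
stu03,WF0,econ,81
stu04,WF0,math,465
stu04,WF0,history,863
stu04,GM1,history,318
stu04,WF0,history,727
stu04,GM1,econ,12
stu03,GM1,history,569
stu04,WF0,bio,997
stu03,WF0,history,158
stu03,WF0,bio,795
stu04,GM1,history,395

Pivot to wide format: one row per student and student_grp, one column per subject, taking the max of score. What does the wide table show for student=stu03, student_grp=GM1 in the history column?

Rows with student=stu03, student_grp=GM1 and subject=history: score values are 283, 544, 569.
max(283, 544, 569) = 569.

569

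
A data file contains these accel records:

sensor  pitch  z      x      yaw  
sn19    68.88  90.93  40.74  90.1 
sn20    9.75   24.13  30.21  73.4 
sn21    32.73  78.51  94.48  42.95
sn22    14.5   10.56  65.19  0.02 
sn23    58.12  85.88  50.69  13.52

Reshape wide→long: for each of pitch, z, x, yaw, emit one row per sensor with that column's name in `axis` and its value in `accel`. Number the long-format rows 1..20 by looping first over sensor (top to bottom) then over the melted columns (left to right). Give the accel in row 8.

73.4

20 rows total (5 × 4). Row 8: index ⌊(8-1)/4⌋ = 1 into sensor → sn20; (8-1) mod 4 = 3 into the melted columns → yaw.
So row 8 is (sn20, yaw, 73.4); accel = 73.4.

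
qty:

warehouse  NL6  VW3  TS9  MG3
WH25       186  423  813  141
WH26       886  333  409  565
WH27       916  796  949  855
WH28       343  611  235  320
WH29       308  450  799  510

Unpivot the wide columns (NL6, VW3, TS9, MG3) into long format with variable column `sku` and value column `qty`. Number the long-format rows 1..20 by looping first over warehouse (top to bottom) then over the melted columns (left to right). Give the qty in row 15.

20 rows total (5 × 4). Row 15: index ⌊(15-1)/4⌋ = 3 into warehouse → WH28; (15-1) mod 4 = 2 into the melted columns → TS9.
So row 15 is (WH28, TS9, 235); qty = 235.

235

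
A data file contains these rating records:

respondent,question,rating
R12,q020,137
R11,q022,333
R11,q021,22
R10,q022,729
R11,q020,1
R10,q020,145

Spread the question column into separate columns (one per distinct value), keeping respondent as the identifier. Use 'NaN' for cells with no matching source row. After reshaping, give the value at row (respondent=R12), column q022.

NaN

No long-format row has respondent=R12 and question=q022, so the cell is NaN.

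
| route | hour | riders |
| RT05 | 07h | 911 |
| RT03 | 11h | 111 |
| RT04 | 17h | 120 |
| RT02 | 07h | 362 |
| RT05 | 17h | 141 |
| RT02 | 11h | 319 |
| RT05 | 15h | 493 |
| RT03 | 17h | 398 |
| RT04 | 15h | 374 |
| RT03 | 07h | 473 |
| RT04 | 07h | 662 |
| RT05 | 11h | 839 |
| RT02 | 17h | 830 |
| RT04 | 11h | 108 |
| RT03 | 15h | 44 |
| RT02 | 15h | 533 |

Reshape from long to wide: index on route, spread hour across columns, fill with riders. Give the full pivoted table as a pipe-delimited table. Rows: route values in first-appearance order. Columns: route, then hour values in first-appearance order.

Columns: route plus the 4 distinct hour values (07h, 11h, 17h, 15h).
For example, row RT05 column 07h takes riders=911 from the long row (RT05, 07h).

| route | 07h | 11h | 17h | 15h |
| RT05 | 911 | 839 | 141 | 493 |
| RT03 | 473 | 111 | 398 | 44 |
| RT04 | 662 | 108 | 120 | 374 |
| RT02 | 362 | 319 | 830 | 533 |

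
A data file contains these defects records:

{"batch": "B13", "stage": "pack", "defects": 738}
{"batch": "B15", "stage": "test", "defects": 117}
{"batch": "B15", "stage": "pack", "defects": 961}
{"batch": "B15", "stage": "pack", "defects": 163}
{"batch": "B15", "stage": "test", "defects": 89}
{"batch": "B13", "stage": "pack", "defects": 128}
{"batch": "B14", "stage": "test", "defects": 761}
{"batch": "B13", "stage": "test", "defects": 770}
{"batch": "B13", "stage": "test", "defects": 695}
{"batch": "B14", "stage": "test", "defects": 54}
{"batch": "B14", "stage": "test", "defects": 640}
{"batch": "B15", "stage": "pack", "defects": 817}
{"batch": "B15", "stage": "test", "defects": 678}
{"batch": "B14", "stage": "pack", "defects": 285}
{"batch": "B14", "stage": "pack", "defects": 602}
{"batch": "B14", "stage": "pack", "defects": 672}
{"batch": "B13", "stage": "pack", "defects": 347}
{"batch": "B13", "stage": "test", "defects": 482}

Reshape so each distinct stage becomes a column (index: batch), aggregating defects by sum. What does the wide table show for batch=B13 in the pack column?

1213

Rows with batch=B13 and stage=pack: defects values are 738, 128, 347.
738 + 128 + 347 = 1213.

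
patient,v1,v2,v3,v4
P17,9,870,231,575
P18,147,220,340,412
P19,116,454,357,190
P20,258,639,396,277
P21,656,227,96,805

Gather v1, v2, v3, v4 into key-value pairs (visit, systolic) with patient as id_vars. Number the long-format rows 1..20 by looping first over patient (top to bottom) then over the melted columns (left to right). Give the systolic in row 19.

20 rows total (5 × 4). Row 19: index ⌊(19-1)/4⌋ = 4 into patient → P21; (19-1) mod 4 = 2 into the melted columns → v3.
So row 19 is (P21, v3, 96); systolic = 96.

96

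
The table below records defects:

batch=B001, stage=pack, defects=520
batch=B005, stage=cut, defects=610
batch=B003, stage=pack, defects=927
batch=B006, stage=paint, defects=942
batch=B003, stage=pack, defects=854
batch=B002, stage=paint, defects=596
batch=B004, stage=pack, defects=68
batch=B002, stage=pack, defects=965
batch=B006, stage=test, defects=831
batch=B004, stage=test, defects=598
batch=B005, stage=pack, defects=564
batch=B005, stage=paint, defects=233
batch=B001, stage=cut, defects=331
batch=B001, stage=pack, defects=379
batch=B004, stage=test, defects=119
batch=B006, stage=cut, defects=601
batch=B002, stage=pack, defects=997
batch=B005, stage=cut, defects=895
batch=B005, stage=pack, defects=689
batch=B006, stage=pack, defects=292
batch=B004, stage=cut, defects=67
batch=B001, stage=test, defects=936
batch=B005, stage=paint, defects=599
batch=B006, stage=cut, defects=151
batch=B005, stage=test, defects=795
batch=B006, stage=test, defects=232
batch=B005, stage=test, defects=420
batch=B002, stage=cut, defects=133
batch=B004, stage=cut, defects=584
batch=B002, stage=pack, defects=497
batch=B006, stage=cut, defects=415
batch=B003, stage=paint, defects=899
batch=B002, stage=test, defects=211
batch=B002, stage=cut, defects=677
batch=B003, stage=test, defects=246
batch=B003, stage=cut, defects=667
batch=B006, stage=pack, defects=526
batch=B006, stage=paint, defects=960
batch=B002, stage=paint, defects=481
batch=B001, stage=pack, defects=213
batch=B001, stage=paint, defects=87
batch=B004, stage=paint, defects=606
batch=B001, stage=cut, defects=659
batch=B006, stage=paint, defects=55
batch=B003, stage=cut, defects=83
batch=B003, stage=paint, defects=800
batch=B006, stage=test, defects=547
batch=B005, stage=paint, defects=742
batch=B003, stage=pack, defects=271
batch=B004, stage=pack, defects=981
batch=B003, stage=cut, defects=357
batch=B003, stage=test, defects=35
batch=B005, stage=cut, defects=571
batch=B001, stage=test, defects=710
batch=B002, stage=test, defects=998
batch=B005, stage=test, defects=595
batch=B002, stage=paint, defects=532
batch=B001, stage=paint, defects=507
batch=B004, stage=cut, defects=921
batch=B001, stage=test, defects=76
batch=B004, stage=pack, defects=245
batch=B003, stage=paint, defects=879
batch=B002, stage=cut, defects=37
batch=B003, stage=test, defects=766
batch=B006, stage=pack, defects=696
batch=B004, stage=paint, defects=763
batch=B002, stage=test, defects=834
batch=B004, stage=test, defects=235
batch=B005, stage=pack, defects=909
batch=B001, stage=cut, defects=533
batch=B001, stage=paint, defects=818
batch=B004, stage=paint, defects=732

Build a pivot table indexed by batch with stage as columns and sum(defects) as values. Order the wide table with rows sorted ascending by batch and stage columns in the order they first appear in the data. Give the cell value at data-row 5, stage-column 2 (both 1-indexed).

With rows sorted ascending by batch, row 5 is batch=B005. stage columns in first-appearance order: pack, cut, paint, test; column 2 is cut.
Long rows with batch=B005, stage=cut: 610 + 895 + 571 = 2076.

2076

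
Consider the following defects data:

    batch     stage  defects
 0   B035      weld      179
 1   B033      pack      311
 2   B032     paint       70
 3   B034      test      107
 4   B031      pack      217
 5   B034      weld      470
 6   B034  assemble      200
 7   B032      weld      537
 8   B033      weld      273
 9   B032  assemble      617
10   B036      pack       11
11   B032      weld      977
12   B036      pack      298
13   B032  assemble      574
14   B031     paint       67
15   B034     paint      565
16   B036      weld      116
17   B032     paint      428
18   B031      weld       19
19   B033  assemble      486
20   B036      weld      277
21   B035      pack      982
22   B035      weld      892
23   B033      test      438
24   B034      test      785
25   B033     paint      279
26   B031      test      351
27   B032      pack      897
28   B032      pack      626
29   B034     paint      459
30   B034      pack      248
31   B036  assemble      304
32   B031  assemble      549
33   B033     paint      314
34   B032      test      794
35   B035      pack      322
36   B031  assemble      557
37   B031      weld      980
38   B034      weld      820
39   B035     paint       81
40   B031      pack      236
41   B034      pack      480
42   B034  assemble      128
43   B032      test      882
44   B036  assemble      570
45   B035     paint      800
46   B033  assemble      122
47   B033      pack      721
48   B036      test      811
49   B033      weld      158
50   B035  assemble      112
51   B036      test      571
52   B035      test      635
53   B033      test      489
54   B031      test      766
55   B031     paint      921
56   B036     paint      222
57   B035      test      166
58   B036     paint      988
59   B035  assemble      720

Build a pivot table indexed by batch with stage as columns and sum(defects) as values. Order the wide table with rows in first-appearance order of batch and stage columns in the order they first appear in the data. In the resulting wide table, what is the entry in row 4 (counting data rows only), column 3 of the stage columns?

With rows in first-appearance order of batch, row 4 is batch=B034. stage columns in first-appearance order: weld, pack, paint, test, assemble; column 3 is paint.
Long rows with batch=B034, stage=paint: 565 + 459 = 1024.

1024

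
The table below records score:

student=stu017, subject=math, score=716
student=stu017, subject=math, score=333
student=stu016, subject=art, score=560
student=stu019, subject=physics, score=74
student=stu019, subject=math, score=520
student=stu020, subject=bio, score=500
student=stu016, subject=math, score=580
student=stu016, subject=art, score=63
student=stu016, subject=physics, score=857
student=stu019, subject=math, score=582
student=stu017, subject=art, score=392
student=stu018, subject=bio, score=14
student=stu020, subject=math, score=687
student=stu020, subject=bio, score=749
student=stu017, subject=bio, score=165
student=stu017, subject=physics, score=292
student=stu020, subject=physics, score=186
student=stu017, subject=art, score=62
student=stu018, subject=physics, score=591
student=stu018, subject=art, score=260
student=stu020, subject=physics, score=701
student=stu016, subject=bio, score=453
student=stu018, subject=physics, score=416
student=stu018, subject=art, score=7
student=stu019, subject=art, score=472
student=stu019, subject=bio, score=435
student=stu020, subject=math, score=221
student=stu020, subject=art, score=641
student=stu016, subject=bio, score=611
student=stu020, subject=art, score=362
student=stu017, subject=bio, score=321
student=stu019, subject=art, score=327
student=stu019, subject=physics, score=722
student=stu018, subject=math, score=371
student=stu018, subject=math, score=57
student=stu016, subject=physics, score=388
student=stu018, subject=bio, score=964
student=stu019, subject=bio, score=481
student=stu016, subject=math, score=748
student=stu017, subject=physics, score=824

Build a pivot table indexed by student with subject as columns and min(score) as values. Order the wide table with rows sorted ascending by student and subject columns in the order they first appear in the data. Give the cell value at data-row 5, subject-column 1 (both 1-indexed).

221

With rows sorted ascending by student, row 5 is student=stu020. subject columns in first-appearance order: math, art, physics, bio; column 1 is math.
Long rows with student=stu020, subject=math: min(687, 221) = 221.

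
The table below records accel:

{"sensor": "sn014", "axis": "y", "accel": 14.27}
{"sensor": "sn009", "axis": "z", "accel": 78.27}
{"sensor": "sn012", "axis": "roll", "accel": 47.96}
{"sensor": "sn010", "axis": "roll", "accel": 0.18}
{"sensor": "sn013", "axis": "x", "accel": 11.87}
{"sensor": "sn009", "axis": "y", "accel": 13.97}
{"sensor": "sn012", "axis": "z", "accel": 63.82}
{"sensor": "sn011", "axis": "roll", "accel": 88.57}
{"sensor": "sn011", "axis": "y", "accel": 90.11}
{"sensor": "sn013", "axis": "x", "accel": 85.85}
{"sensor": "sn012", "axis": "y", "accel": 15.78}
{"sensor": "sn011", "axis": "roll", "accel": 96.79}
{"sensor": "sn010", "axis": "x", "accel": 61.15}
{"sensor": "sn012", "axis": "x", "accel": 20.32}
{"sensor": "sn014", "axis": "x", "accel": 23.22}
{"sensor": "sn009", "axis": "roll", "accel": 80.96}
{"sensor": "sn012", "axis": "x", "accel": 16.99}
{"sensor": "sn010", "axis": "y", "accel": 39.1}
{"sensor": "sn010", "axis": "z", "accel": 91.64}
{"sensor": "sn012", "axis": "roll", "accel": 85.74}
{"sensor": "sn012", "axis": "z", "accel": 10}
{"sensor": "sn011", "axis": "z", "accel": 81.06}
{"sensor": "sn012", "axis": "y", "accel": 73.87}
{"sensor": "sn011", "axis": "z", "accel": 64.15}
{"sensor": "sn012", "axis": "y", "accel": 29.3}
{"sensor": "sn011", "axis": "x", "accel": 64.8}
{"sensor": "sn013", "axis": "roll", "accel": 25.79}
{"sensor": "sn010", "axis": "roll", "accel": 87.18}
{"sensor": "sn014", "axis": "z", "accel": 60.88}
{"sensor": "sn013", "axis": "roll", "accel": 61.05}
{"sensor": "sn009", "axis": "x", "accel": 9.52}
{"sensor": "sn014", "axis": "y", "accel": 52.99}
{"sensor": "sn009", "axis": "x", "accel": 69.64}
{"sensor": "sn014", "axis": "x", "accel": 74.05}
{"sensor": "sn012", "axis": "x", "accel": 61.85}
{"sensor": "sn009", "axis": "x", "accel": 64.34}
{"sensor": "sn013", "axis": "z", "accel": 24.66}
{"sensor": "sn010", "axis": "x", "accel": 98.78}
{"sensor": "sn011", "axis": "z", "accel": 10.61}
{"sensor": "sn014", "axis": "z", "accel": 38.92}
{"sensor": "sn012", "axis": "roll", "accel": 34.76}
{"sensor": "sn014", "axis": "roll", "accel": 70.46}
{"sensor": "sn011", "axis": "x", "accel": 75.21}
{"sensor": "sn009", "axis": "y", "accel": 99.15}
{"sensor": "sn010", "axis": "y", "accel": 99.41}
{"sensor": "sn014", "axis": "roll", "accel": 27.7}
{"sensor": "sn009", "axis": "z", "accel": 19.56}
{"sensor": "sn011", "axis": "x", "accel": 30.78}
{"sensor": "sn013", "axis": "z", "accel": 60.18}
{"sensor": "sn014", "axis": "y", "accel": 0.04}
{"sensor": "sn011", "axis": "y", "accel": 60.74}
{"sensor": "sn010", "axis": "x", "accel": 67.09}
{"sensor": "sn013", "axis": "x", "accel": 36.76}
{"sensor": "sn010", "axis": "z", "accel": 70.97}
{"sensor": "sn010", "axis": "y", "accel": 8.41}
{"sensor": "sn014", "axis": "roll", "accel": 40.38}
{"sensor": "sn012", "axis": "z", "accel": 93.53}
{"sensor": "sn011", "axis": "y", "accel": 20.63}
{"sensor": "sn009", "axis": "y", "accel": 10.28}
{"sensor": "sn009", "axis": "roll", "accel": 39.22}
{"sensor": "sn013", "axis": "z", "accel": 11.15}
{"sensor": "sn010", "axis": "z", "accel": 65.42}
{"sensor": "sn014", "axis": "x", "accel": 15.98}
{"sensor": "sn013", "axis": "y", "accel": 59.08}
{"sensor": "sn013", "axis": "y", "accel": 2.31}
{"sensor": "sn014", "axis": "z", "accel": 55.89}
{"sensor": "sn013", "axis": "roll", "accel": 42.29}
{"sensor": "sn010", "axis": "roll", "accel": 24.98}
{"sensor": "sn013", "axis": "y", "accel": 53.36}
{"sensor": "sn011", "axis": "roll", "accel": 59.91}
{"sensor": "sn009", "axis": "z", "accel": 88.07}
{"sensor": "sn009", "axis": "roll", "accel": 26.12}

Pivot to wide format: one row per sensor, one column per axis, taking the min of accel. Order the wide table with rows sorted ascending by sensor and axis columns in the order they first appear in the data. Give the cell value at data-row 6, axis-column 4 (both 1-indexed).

With rows sorted ascending by sensor, row 6 is sensor=sn014. axis columns in first-appearance order: y, z, roll, x; column 4 is x.
Long rows with sensor=sn014, axis=x: min(23.22, 74.05, 15.98) = 15.98.

15.98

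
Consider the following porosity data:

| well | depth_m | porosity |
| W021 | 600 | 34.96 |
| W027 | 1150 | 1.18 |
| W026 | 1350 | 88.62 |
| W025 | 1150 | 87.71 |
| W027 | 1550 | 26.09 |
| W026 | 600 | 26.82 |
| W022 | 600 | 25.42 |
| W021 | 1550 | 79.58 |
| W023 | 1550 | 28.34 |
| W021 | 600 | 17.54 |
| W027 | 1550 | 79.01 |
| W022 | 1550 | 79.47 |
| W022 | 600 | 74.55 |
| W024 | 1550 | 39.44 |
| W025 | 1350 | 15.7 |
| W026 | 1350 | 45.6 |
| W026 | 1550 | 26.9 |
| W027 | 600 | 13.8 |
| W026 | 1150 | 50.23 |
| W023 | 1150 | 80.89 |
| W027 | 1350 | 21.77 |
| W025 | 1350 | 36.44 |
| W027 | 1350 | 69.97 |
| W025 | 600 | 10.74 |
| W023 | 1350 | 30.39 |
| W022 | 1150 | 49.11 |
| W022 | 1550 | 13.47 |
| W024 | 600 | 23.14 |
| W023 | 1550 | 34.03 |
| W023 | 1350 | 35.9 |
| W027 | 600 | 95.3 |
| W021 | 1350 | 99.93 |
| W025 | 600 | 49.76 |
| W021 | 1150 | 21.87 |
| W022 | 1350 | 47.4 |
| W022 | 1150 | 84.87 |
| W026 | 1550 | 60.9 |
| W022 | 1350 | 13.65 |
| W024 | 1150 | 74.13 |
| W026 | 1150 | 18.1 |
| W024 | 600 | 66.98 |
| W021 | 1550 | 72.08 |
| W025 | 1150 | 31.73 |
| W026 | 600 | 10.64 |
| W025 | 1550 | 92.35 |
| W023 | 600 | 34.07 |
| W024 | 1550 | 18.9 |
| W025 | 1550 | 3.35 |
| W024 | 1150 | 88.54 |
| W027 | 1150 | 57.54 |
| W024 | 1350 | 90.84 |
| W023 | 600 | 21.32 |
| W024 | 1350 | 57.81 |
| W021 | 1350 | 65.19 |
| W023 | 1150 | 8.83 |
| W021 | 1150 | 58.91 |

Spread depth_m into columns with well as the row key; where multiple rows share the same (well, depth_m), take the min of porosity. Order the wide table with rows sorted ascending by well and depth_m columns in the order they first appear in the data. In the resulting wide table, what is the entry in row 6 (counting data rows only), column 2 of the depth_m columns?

With rows sorted ascending by well, row 6 is well=W026. depth_m columns in first-appearance order: 600, 1150, 1350, 1550; column 2 is 1150.
Long rows with well=W026, depth_m=1150: min(50.23, 18.1) = 18.1.

18.1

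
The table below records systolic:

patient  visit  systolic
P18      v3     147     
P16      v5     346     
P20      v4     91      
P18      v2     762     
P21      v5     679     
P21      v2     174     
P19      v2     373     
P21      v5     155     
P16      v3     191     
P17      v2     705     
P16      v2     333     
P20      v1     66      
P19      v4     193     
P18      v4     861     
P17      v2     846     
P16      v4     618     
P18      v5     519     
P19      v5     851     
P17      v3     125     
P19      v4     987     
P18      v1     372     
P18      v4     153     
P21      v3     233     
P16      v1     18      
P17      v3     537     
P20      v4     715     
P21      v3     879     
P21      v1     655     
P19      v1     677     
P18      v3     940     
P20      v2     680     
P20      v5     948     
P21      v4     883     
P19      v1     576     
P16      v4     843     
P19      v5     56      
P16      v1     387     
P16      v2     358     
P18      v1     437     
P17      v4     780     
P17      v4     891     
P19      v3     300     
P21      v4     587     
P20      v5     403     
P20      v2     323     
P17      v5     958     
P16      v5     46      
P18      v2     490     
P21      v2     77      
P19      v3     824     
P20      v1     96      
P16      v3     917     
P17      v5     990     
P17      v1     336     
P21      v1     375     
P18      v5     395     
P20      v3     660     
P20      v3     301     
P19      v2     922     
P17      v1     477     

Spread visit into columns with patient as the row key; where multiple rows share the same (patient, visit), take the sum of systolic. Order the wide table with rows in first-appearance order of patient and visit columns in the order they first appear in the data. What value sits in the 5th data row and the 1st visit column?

1124

With rows in first-appearance order of patient, row 5 is patient=P19. visit columns in first-appearance order: v3, v5, v4, v2, v1; column 1 is v3.
Long rows with patient=P19, visit=v3: 300 + 824 = 1124.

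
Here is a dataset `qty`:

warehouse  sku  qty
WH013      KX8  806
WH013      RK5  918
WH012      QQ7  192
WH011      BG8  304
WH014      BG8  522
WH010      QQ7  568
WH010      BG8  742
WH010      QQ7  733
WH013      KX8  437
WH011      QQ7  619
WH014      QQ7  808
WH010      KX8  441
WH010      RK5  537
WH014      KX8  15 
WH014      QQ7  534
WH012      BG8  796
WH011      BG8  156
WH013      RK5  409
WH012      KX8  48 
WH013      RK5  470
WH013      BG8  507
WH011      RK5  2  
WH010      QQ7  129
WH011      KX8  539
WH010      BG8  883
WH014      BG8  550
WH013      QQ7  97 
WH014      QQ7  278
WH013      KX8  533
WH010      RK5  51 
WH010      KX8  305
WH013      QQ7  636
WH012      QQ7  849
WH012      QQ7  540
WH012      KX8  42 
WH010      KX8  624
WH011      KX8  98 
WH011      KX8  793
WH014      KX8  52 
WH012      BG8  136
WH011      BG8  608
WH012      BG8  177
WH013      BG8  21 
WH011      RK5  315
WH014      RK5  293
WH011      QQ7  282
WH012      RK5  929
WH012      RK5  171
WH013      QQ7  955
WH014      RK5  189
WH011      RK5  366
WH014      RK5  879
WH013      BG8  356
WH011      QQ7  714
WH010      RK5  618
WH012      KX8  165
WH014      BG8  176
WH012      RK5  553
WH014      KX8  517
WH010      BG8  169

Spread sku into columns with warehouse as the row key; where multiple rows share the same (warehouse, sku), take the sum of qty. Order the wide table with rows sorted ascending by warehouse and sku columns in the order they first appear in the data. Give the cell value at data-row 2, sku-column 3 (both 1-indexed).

With rows sorted ascending by warehouse, row 2 is warehouse=WH011. sku columns in first-appearance order: KX8, RK5, QQ7, BG8; column 3 is QQ7.
Long rows with warehouse=WH011, sku=QQ7: 619 + 282 + 714 = 1615.

1615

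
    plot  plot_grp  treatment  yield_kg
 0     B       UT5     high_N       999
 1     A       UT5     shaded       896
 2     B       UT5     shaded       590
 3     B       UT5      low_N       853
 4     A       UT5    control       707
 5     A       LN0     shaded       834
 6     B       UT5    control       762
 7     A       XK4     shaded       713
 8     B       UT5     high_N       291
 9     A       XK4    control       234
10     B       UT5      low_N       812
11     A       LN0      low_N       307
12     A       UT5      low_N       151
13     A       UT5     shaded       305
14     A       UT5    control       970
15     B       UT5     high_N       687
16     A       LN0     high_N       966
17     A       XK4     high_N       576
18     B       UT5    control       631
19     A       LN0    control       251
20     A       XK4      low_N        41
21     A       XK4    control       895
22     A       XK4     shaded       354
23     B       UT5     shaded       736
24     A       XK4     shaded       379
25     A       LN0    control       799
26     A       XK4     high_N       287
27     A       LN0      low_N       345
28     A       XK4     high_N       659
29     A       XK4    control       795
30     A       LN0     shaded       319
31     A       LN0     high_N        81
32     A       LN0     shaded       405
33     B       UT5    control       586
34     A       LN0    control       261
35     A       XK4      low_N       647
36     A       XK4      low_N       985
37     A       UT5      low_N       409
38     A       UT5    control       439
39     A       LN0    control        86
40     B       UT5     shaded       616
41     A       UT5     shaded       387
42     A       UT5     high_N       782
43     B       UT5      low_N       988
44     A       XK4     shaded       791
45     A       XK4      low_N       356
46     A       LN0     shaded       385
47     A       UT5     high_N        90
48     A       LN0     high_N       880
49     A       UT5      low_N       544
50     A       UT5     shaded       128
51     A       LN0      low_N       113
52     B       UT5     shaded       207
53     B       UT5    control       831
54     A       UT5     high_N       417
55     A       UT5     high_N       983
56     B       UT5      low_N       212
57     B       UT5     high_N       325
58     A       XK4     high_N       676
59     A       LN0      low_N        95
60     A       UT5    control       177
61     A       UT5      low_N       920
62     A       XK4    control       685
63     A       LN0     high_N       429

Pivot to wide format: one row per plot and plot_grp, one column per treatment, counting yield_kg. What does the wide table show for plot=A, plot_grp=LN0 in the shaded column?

4

Rows with plot=A, plot_grp=LN0 and treatment=shaded: yield_kg values are 834, 319, 405, 385.
4 rows match — count = 4.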